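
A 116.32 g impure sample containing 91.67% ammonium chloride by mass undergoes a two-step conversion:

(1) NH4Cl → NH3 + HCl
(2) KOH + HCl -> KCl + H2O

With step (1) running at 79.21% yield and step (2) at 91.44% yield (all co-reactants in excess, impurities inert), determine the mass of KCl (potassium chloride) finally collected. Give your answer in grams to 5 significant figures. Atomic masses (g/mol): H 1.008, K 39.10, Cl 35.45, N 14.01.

Pure NH4Cl = 116.32 × 0.9167 = 106.631 g.
M(NH4Cl) = 14.01 + 4(1.008) + 35.45 = 53.492 g/mol.
M(KCl) = 39.10 + 35.45 = 74.55 g/mol.
n(NH4Cl) = 106.631 / 53.492 = 1.99339 mol.
Step 1 (NH4Cl:HCl = 1:1): theoretical n(HCl) = 1.99339 mol; at 79.21% yield, n(HCl) = 1.57897 mol.
Step 2 (HCl:KCl = 1:1): theoretical n(KCl) = 1.57897 mol, so theoretical mass = 1.57897 × 74.55 = 117.712 g.
At 91.44% yield, actual mass of KCl = 117.712 × 0.9144 = 107.636 g.

107.64 g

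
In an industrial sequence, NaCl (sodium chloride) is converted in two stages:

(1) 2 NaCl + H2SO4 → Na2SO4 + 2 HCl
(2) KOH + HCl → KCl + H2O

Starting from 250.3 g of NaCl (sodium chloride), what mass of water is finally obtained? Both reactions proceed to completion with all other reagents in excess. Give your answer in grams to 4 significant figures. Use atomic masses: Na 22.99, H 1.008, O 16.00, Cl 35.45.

77.16 g

M(NaCl) = 22.99 + 35.45 = 58.44 g/mol.
M(H2O) = 2(1.008) + 16.00 = 18.016 g/mol.
n(NaCl) = 250.30 / 58.44 = 4.2830 mol.
Step 1 gives a 2:2 ratio of NaCl to HCl, so n(HCl) = 4.2830 mol.
In step 2 the HCl:H2O ratio is 1:1, so n(H2O) = 4.2830 mol.
Mass of H2O = 4.2830 × 18.016 = 77.163 g.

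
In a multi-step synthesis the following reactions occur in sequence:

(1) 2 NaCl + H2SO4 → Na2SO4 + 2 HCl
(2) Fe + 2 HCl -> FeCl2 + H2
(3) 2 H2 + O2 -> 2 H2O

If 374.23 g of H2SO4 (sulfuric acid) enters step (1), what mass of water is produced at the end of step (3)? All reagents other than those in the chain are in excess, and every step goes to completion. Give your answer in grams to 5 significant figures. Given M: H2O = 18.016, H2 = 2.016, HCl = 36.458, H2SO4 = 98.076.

n(H2SO4) = 374.23 / 98.076 = 3.81571 mol.
Reaction (1): H2SO4→HCl ratio 1:2 ⇒ n(HCl) = 7.63143 mol.
Reaction (2): HCl→H2 ratio 2:1 ⇒ n(H2) = 3.81571 mol.
Reaction (3): H2→H2O ratio 2:2 ⇒ n(H2O) = 3.81571 mol.
Mass of H2O = 3.81571 × 18.016 = 68.7439 g.

68.744 g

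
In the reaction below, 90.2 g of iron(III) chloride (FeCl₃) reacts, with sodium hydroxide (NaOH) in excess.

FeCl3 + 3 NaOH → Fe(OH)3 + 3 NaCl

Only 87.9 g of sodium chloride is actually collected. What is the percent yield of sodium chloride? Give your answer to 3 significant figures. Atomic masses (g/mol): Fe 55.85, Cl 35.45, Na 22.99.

M(FeCl3) = 55.85 + 3(35.45) = 162.20 g/mol.
M(NaCl) = 22.99 + 35.45 = 58.44 g/mol.
n(FeCl3) = 90.20 g / 162.20 g/mol = 0.5561 mol.
From the equation the FeCl3:NaCl mole ratio is 1:3, so n(NaCl) = 0.5561 × 3/1 = 1.668 mol.
Mass of NaCl = 1.668 mol × 58.44 g/mol = 97.50 g.
This is the theoretical yield. Percent yield = 87.9 g / 97.50 g × 100% = 90.16%.

90.2 %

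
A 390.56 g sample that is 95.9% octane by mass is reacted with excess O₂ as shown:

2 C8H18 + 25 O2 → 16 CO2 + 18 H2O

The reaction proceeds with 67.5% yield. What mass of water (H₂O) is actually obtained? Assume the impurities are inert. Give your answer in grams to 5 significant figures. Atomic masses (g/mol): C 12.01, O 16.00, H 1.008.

358.88 g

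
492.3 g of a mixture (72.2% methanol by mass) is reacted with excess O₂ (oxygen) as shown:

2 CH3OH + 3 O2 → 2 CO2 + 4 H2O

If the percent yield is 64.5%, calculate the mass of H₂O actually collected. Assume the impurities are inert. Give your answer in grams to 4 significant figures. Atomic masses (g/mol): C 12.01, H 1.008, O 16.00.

257.8 g

Pure CH3OH available = 492.3 g × 0.722 = 355.44 g.
M(CH3OH) = 12.01 + 4(1.008) + 16.00 = 32.042 g/mol.
M(H2O) = 2(1.008) + 16.00 = 18.016 g/mol.
n(CH3OH) = 355.44 g / 32.042 g/mol = 11.093 mol.
From the equation the CH3OH:H2O mole ratio is 2:4, so n(H2O) = 11.093 × 4/2 = 22.186 mol.
Mass of H2O = 22.186 mol × 18.016 g/mol = 399.70 g.
Actual mass collected = 399.70 g × 0.645 = 257.81 g.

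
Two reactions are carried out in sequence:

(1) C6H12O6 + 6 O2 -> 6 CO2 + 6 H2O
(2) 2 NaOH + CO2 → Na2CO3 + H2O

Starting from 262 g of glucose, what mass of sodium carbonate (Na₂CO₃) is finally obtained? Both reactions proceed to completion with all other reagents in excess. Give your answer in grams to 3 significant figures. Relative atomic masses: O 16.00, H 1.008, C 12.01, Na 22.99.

925 g

M(C6H12O6) = 6(12.01) + 12(1.008) + 6(16.00) = 180.156 g/mol.
M(Na2CO3) = 2(22.99) + 12.01 + 3(16.00) = 105.99 g/mol.
n(C6H12O6) = 262.0 / 180.156 = 1.454 mol.
Step 1 gives a 1:6 ratio of C6H12O6 to CO2, so n(CO2) = 8.726 mol.
In step 2 the CO2:Na2CO3 ratio is 1:1, so n(Na2CO3) = 8.726 mol.
Mass of Na2CO3 = 8.726 × 105.99 = 924.8 g.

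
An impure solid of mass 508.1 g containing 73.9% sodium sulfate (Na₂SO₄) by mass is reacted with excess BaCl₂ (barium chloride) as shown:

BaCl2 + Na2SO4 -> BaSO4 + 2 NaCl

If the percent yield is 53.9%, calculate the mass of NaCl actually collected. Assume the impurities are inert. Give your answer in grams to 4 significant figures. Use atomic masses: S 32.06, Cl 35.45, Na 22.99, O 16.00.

166.5 g

Pure Na2SO4 available = 508.1 g × 0.739 = 375.49 g.
M(Na2SO4) = 2(22.99) + 32.06 + 4(16.00) = 142.04 g/mol.
M(NaCl) = 22.99 + 35.45 = 58.44 g/mol.
n(Na2SO4) = 375.49 g / 142.04 g/mol = 2.6435 mol.
From the equation the Na2SO4:NaCl mole ratio is 1:2, so n(NaCl) = 2.6435 × 2/1 = 5.2870 mol.
Mass of NaCl = 5.2870 mol × 58.44 g/mol = 308.97 g.
Actual mass collected = 308.97 g × 0.539 = 166.54 g.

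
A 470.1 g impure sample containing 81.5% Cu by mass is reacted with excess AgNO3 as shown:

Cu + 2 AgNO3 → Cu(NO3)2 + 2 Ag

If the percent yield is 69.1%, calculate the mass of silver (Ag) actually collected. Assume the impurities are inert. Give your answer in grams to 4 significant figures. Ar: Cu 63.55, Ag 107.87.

898.8 g

Pure Cu available = 470.1 g × 0.815 = 383.13 g.
M(Cu) = 63.55 g/mol.
M(Ag) = 107.87 g/mol.
n(Cu) = 383.13 g / 63.55 g/mol = 6.0288 mol.
From the equation the Cu:Ag mole ratio is 1:2, so n(Ag) = 6.0288 × 2/1 = 12.058 mol.
Mass of Ag = 12.058 mol × 107.87 g/mol = 1300.7 g.
Actual mass collected = 1300.7 g × 0.691 = 898.75 g.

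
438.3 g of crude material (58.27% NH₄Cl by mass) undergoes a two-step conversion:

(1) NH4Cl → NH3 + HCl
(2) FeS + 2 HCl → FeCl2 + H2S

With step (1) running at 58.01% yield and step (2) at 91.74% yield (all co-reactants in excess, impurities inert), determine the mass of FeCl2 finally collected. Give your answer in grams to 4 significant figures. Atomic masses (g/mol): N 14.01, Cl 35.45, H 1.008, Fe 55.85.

161.0 g

Pure NH4Cl = 438.3 × 0.5827 = 255.40 g.
M(NH4Cl) = 14.01 + 4(1.008) + 35.45 = 53.492 g/mol.
M(FeCl2) = 55.85 + 2(35.45) = 126.75 g/mol.
n(NH4Cl) = 255.40 / 53.492 = 4.7745 mol.
Step 1 (NH4Cl:HCl = 1:1): theoretical n(HCl) = 4.7745 mol; at 58.01% yield, n(HCl) = 2.7697 mol.
Step 2 (HCl:FeCl2 = 2:1): theoretical n(FeCl2) = 1.3848 mol, so theoretical mass = 1.3848 × 126.75 = 175.53 g.
At 91.74% yield, actual mass of FeCl2 = 175.53 × 0.9174 = 161.03 g.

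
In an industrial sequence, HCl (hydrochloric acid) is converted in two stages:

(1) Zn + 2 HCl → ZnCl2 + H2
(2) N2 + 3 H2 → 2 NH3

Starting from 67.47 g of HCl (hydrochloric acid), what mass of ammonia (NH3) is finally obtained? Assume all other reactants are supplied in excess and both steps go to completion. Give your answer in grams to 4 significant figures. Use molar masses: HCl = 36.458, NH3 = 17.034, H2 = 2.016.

10.51 g

n(HCl) = 67.470 / 36.458 = 1.8506 mol.
Step 1 gives a 2:1 ratio of HCl to H2, so n(H2) = 0.92531 mol.
In step 2 the H2:NH3 ratio is 3:2, so n(NH3) = 0.61687 mol.
Mass of NH3 = 0.61687 × 17.034 = 10.508 g.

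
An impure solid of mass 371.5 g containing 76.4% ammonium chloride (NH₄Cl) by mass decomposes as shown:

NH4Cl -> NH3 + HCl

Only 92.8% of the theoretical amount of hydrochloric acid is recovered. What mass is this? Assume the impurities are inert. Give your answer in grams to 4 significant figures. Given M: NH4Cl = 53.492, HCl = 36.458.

179.5 g

Pure NH4Cl available = 371.5 g × 0.764 = 283.83 g.
n(NH4Cl) = 283.83 g / 53.492 g/mol = 5.3060 mol.
From the equation the NH4Cl:HCl mole ratio is 1:1, so n(HCl) = 5.3060 × 1/1 = 5.3060 mol.
Mass of HCl = 5.3060 mol × 36.458 g/mol = 193.44 g.
Actual mass collected = 193.44 g × 0.928 = 179.52 g.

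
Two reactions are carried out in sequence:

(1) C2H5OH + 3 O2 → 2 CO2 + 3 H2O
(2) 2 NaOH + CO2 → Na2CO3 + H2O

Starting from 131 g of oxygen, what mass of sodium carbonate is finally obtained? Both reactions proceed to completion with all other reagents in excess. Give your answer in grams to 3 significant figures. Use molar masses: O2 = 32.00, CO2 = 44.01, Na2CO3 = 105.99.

n(O2) = 131.0 / 32.00 = 4.094 mol.
Step 1 gives a 3:2 ratio of O2 to CO2, so n(CO2) = 2.729 mol.
In step 2 the CO2:Na2CO3 ratio is 1:1, so n(Na2CO3) = 2.729 mol.
Mass of Na2CO3 = 2.729 × 105.99 = 289.3 g.

289 g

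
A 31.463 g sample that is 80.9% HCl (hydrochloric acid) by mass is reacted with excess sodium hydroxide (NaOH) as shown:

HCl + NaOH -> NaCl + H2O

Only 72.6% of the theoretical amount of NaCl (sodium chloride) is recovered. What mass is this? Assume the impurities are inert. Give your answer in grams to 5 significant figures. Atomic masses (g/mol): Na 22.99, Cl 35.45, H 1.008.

Pure HCl available = 31.463 g × 0.809 = 25.4536 g.
M(HCl) = 1.008 + 35.45 = 36.458 g/mol.
M(NaCl) = 22.99 + 35.45 = 58.44 g/mol.
n(HCl) = 25.4536 g / 36.458 g/mol = 0.698161 mol.
From the equation the HCl:NaCl mole ratio is 1:1, so n(NaCl) = 0.698161 × 1/1 = 0.698161 mol.
Mass of NaCl = 0.698161 mol × 58.44 g/mol = 40.8006 g.
Actual mass collected = 40.8006 g × 0.726 = 29.6212 g.

29.621 g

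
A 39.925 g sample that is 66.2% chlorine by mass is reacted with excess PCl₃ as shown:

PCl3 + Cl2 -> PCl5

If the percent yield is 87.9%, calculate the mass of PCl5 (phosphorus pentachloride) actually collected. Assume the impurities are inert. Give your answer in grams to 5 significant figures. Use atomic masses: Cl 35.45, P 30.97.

Pure Cl2 available = 39.925 g × 0.662 = 26.4303 g.
M(Cl2) = 2(35.45) = 70.90 g/mol.
M(PCl5) = 30.97 + 5(35.45) = 208.22 g/mol.
n(Cl2) = 26.4303 g / 70.90 g/mol = 0.372783 mol.
From the equation the Cl2:PCl5 mole ratio is 1:1, so n(PCl5) = 0.372783 × 1/1 = 0.372783 mol.
Mass of PCl5 = 0.372783 mol × 208.22 g/mol = 77.6210 g.
Actual mass collected = 77.6210 g × 0.879 = 68.2288 g.

68.229 g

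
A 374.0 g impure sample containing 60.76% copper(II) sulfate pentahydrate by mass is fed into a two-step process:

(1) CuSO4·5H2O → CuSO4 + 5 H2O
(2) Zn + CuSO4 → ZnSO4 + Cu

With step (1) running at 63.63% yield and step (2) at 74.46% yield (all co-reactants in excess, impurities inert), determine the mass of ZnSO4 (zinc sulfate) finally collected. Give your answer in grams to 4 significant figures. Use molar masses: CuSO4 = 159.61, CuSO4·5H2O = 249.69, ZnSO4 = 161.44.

Pure CuSO4·5H2O = 374.0 × 0.6076 = 227.24 g.
n(CuSO4·5H2O) = 227.24 / 249.69 = 0.91010 mol.
Step 1 (CuSO4·5H2O:CuSO4 = 1:1): theoretical n(CuSO4) = 0.91010 mol; at 63.63% yield, n(CuSO4) = 0.57910 mol.
Step 2 (CuSO4:ZnSO4 = 1:1): theoretical n(ZnSO4) = 0.57910 mol, so theoretical mass = 0.57910 × 161.44 = 93.489 g.
At 74.46% yield, actual mass of ZnSO4 = 93.489 × 0.7446 = 69.612 g.

69.61 g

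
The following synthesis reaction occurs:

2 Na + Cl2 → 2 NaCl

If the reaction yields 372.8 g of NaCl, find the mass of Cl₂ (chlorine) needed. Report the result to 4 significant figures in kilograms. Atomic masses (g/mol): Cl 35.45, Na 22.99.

M(NaCl) = 22.99 + 35.45 = 58.44 g/mol.
M(Cl2) = 2(35.45) = 70.90 g/mol.
n(NaCl) = 372.80 g / 58.44 g/mol = 6.3792 mol.
From the equation the NaCl:Cl2 mole ratio is 2:1, so n(Cl2) = 6.3792 × 1/2 = 3.1896 mol.
Mass of Cl2 = 3.1896 mol × 70.90 g/mol = 226.14 g.
Converting to kg: 226.14 g = 0.2261 kg.

0.2261 kg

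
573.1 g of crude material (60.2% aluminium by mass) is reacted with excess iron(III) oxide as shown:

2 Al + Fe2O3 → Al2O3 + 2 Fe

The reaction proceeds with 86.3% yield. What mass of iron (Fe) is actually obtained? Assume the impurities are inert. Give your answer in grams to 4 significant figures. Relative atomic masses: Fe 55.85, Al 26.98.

Pure Al available = 573.1 g × 0.602 = 345.01 g.
M(Al) = 26.98 g/mol.
M(Fe) = 55.85 g/mol.
n(Al) = 345.01 g / 26.98 g/mol = 12.787 mol.
From the equation the Al:Fe mole ratio is 2:2, so n(Fe) = 12.787 × 2/2 = 12.787 mol.
Mass of Fe = 12.787 mol × 55.85 g/mol = 714.18 g.
Actual mass collected = 714.18 g × 0.863 = 616.34 g.

616.3 g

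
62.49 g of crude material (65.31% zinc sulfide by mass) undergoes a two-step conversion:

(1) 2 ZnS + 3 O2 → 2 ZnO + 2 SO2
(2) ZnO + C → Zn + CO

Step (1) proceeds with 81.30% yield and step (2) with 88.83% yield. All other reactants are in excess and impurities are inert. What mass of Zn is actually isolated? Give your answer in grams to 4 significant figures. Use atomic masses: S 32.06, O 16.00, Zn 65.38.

Pure ZnS = 62.49 × 0.6531 = 40.812 g.
M(ZnS) = 65.38 + 32.06 = 97.44 g/mol.
M(Zn) = 65.38 g/mol.
n(ZnS) = 40.812 / 97.44 = 0.41884 mol.
Step 1 (ZnS:ZnO = 2:2): theoretical n(ZnO) = 0.41884 mol; at 81.30% yield, n(ZnO) = 0.34052 mol.
Step 2 (ZnO:Zn = 1:1): theoretical n(Zn) = 0.34052 mol, so theoretical mass = 0.34052 × 65.38 = 22.263 g.
At 88.83% yield, actual mass of Zn = 22.263 × 0.8883 = 19.776 g.

19.78 g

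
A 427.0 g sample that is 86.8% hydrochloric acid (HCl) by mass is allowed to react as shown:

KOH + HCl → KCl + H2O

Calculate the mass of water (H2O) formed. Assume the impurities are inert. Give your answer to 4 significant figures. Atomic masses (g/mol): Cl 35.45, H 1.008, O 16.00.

Mass of pure HCl = 427.0 g × 0.868 = 370.64 g.
M(HCl) = 1.008 + 35.45 = 36.458 g/mol.
M(H2O) = 2(1.008) + 16.00 = 18.016 g/mol.
n(HCl) = 370.64 g / 36.458 g/mol = 10.166 mol.
From the equation the HCl:H2O mole ratio is 1:1, so n(H2O) = 10.166 × 1/1 = 10.166 mol.
Mass of H2O = 10.166 mol × 18.016 g/mol = 183.15 g.

183.2 g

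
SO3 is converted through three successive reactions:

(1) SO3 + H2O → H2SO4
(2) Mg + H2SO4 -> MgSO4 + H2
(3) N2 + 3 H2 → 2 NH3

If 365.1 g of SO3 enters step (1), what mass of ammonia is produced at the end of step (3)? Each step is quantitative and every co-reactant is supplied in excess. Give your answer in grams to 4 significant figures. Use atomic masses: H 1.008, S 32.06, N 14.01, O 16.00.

51.79 g

M(SO3) = 32.06 + 3(16.00) = 80.06 g/mol.
M(NH3) = 14.01 + 3(1.008) = 17.034 g/mol.
n(SO3) = 365.1 / 80.06 = 4.5603 mol.
Reaction (1): SO3→H2SO4 ratio 1:1 ⇒ n(H2SO4) = 4.5603 mol.
Reaction (2): H2SO4→H2 ratio 1:1 ⇒ n(H2) = 4.5603 mol.
Reaction (3): H2→NH3 ratio 3:2 ⇒ n(NH3) = 3.0402 mol.
Mass of NH3 = 3.0402 × 17.034 = 51.787 g.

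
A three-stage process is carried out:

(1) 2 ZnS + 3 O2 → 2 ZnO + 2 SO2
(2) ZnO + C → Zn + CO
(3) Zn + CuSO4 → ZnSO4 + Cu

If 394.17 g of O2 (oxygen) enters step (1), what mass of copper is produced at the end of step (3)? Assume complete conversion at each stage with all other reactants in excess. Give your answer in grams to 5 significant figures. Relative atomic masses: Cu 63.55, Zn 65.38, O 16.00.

521.86 g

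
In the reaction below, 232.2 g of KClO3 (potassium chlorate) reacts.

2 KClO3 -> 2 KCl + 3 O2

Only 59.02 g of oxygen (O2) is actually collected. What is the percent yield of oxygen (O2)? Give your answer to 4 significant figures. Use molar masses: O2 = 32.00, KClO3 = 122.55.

n(KClO3) = 232.20 g / 122.55 g/mol = 1.8947 mol.
From the equation the KClO3:O2 mole ratio is 2:3, so n(O2) = 1.8947 × 3/2 = 2.8421 mol.
Mass of O2 = 2.8421 mol × 32.00 g/mol = 90.947 g.
This is the theoretical yield. Percent yield = 59.02 g / 90.947 g × 100% = 64.895%.

64.89 %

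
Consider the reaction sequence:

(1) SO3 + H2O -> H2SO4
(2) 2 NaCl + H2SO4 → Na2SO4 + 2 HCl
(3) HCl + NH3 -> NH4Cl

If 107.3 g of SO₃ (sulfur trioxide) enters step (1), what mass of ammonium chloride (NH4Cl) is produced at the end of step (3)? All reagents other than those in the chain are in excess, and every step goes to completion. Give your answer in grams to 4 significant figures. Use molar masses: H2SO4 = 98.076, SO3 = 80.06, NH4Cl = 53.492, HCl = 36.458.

143.4 g

n(SO3) = 107.3 / 80.06 = 1.3402 mol.
Reaction (1): SO3→H2SO4 ratio 1:1 ⇒ n(H2SO4) = 1.3402 mol.
Reaction (2): H2SO4→HCl ratio 1:2 ⇒ n(HCl) = 2.6805 mol.
Reaction (3): HCl→NH4Cl ratio 1:1 ⇒ n(NH4Cl) = 2.6805 mol.
Mass of NH4Cl = 2.6805 × 53.492 = 143.38 g.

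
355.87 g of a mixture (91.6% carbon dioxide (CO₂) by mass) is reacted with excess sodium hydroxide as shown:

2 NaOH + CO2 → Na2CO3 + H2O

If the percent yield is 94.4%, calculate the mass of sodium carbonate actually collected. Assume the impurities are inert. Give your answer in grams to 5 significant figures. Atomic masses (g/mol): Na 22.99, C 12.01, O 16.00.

741.09 g

Pure CO2 available = 355.87 g × 0.916 = 325.977 g.
M(CO2) = 12.01 + 2(16.00) = 44.01 g/mol.
M(Na2CO3) = 2(22.99) + 12.01 + 3(16.00) = 105.99 g/mol.
n(CO2) = 325.977 g / 44.01 g/mol = 7.40688 mol.
From the equation the CO2:Na2CO3 mole ratio is 1:1, so n(Na2CO3) = 7.40688 × 1/1 = 7.40688 mol.
Mass of Na2CO3 = 7.40688 mol × 105.99 g/mol = 785.056 g.
Actual mass collected = 785.056 g × 0.944 = 741.092 g.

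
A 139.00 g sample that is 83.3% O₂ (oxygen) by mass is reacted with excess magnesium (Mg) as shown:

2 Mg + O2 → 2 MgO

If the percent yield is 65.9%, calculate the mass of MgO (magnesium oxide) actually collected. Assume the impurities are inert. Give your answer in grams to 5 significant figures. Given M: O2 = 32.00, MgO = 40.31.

192.24 g

Pure O2 available = 139.00 g × 0.833 = 115.787 g.
n(O2) = 115.787 g / 32.00 g/mol = 3.61834 mol.
From the equation the O2:MgO mole ratio is 1:2, so n(MgO) = 3.61834 × 2/1 = 7.23669 mol.
Mass of MgO = 7.23669 mol × 40.31 g/mol = 291.711 g.
Actual mass collected = 291.711 g × 0.659 = 192.237 g.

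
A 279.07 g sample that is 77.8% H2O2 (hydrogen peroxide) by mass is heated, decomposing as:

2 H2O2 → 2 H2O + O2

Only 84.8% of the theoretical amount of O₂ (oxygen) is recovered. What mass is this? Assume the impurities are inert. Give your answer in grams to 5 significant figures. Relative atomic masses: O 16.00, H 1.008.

86.601 g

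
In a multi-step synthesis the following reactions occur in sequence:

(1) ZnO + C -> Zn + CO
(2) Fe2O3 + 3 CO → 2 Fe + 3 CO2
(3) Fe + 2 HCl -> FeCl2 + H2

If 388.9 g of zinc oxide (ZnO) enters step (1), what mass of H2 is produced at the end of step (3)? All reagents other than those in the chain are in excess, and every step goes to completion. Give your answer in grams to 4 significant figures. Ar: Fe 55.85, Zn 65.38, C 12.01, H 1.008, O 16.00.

M(ZnO) = 65.38 + 16.00 = 81.38 g/mol.
M(H2) = 2(1.008) = 2.016 g/mol.
n(ZnO) = 388.9 / 81.38 = 4.7788 mol.
Reaction (1): ZnO→CO ratio 1:1 ⇒ n(CO) = 4.7788 mol.
Reaction (2): CO→Fe ratio 3:2 ⇒ n(Fe) = 3.1859 mol.
Reaction (3): Fe→H2 ratio 1:1 ⇒ n(H2) = 3.1859 mol.
Mass of H2 = 3.1859 × 2.016 = 6.4227 g.

6.423 g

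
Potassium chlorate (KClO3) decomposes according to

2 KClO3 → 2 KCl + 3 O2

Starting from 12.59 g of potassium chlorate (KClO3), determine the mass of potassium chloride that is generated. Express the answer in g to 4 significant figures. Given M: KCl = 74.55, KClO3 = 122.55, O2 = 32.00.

7.659 g

n(KClO3) = 12.590 g / 122.55 g/mol = 0.10273 mol.
From the equation the KClO3:KCl mole ratio is 2:2, so n(KCl) = 0.10273 × 2/2 = 0.10273 mol.
Mass of KCl = 0.10273 mol × 74.55 g/mol = 7.6588 g.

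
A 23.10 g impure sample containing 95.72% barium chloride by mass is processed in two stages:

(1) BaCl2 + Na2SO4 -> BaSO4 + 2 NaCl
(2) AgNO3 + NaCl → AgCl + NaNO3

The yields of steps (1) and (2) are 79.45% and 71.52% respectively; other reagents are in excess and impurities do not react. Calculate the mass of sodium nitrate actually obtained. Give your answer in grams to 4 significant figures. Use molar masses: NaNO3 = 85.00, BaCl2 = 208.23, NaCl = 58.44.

Pure BaCl2 = 23.10 × 0.9572 = 22.111 g.
n(BaCl2) = 22.111 / 208.23 = 0.10619 mol.
Step 1 (BaCl2:NaCl = 1:2): theoretical n(NaCl) = 0.21237 mol; at 79.45% yield, n(NaCl) = 0.16873 mol.
Step 2 (NaCl:NaNO3 = 1:1): theoretical n(NaNO3) = 0.16873 mol, so theoretical mass = 0.16873 × 85.00 = 14.342 g.
At 71.52% yield, actual mass of NaNO3 = 14.342 × 0.7152 = 10.258 g.

10.26 g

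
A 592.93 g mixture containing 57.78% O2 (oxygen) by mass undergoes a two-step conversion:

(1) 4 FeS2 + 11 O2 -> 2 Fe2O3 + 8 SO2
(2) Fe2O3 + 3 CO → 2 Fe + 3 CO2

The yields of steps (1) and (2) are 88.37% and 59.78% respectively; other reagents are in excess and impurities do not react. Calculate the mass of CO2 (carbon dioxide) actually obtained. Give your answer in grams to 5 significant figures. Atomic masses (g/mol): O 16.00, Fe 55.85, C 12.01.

Pure O2 = 592.93 × 0.5778 = 342.595 g.
M(O2) = 2(16.00) = 32.00 g/mol.
M(CO2) = 12.01 + 2(16.00) = 44.01 g/mol.
n(O2) = 342.595 / 32.00 = 10.7061 mol.
Step 1 (O2:Fe2O3 = 11:2): theoretical n(Fe2O3) = 1.94656 mol; at 88.37% yield, n(Fe2O3) = 1.72018 mol.
Step 2 (Fe2O3:CO2 = 1:3): theoretical n(CO2) = 5.16053 mol, so theoretical mass = 5.16053 × 44.01 = 227.115 g.
At 59.78% yield, actual mass of CO2 = 227.115 × 0.5978 = 135.769 g.

135.77 g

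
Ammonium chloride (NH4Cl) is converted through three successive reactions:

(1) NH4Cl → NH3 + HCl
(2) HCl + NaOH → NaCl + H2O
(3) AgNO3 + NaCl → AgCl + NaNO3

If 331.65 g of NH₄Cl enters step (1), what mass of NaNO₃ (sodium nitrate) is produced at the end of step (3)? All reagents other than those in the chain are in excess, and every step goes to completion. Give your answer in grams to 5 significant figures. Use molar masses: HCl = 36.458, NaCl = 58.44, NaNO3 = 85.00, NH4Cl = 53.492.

527.00 g

n(NH4Cl) = 331.65 / 53.492 = 6.19999 mol.
Reaction (1): NH4Cl→HCl ratio 1:1 ⇒ n(HCl) = 6.19999 mol.
Reaction (2): HCl→NaCl ratio 1:1 ⇒ n(NaCl) = 6.19999 mol.
Reaction (3): NaCl→NaNO3 ratio 1:1 ⇒ n(NaNO3) = 6.19999 mol.
Mass of NaNO3 = 6.19999 × 85.00 = 526.999 g.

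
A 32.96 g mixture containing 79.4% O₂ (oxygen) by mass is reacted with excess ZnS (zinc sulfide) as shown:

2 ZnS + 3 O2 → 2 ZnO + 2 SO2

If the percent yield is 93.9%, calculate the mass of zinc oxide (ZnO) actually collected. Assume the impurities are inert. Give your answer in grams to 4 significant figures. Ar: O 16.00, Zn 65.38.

Pure O2 available = 32.96 g × 0.794 = 26.170 g.
M(O2) = 2(16.00) = 32.00 g/mol.
M(ZnO) = 65.38 + 16.00 = 81.38 g/mol.
n(O2) = 26.170 g / 32.00 g/mol = 0.81782 mol.
From the equation the O2:ZnO mole ratio is 3:2, so n(ZnO) = 0.81782 × 2/3 = 0.54521 mol.
Mass of ZnO = 0.54521 mol × 81.38 g/mol = 44.369 g.
Actual mass collected = 44.369 g × 0.939 = 41.663 g.

41.66 g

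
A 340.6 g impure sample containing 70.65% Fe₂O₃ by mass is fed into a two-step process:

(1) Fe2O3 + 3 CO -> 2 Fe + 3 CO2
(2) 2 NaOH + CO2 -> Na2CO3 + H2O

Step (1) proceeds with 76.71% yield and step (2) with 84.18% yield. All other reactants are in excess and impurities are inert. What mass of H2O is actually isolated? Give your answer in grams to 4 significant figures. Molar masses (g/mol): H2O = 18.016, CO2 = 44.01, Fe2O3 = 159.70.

52.59 g

Pure Fe2O3 = 340.6 × 0.7065 = 240.63 g.
n(Fe2O3) = 240.63 / 159.70 = 1.5068 mol.
Step 1 (Fe2O3:CO2 = 1:3): theoretical n(CO2) = 4.5204 mol; at 76.71% yield, n(CO2) = 3.4676 mol.
Step 2 (CO2:H2O = 1:1): theoretical n(H2O) = 3.4676 mol, so theoretical mass = 3.4676 × 18.016 = 62.472 g.
At 84.18% yield, actual mass of H2O = 62.472 × 0.8418 = 52.589 g.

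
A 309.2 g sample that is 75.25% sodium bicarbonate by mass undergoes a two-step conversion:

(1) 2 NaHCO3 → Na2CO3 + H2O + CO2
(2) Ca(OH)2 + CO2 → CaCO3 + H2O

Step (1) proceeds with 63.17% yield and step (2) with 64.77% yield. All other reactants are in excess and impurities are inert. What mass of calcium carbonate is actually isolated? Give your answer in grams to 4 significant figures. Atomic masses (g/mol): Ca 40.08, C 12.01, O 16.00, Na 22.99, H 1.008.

Pure NaHCO3 = 309.2 × 0.7525 = 232.67 g.
M(NaHCO3) = 22.99 + 1.008 + 12.01 + 3(16.00) = 84.008 g/mol.
M(CaCO3) = 40.08 + 12.01 + 3(16.00) = 100.09 g/mol.
n(NaHCO3) = 232.67 / 84.008 = 2.7697 mol.
Step 1 (NaHCO3:CO2 = 2:1): theoretical n(CO2) = 1.3848 mol; at 63.17% yield, n(CO2) = 0.87479 mol.
Step 2 (CO2:CaCO3 = 1:1): theoretical n(CaCO3) = 0.87479 mol, so theoretical mass = 0.87479 × 100.09 = 87.558 g.
At 64.77% yield, actual mass of CaCO3 = 87.558 × 0.6477 = 56.711 g.

56.71 g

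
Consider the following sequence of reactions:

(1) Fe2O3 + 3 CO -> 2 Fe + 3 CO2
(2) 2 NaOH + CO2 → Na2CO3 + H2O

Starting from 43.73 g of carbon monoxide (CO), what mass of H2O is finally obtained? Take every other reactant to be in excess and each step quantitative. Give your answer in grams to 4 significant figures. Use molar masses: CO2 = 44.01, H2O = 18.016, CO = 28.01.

n(CO) = 43.730 / 28.01 = 1.5612 mol.
Step 1 gives a 3:3 ratio of CO to CO2, so n(CO2) = 1.5612 mol.
In step 2 the CO2:H2O ratio is 1:1, so n(H2O) = 1.5612 mol.
Mass of H2O = 1.5612 × 18.016 = 28.127 g.

28.13 g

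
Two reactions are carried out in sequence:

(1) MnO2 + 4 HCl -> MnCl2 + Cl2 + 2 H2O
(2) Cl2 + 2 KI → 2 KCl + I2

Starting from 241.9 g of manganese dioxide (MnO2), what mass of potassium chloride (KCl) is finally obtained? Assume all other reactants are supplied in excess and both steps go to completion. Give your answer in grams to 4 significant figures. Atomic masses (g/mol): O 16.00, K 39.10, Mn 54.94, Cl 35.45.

414.9 g

M(MnO2) = 54.94 + 2(16.00) = 86.94 g/mol.
M(KCl) = 39.10 + 35.45 = 74.55 g/mol.
n(MnO2) = 241.90 / 86.94 = 2.7824 mol.
Step 1 gives a 1:1 ratio of MnO2 to Cl2, so n(Cl2) = 2.7824 mol.
In step 2 the Cl2:KCl ratio is 1:2, so n(KCl) = 5.5648 mol.
Mass of KCl = 5.5648 × 74.55 = 414.85 g.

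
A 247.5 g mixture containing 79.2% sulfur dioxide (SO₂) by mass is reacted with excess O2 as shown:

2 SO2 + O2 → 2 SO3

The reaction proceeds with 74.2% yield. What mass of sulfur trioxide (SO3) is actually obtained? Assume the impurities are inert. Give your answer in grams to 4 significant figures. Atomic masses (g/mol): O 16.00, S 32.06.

181.8 g

Pure SO2 available = 247.5 g × 0.792 = 196.02 g.
M(SO2) = 32.06 + 2(16.00) = 64.06 g/mol.
M(SO3) = 32.06 + 3(16.00) = 80.06 g/mol.
n(SO2) = 196.02 g / 64.06 g/mol = 3.0599 mol.
From the equation the SO2:SO3 mole ratio is 2:2, so n(SO3) = 3.0599 × 2/2 = 3.0599 mol.
Mass of SO3 = 3.0599 mol × 80.06 g/mol = 244.98 g.
Actual mass collected = 244.98 g × 0.742 = 181.77 g.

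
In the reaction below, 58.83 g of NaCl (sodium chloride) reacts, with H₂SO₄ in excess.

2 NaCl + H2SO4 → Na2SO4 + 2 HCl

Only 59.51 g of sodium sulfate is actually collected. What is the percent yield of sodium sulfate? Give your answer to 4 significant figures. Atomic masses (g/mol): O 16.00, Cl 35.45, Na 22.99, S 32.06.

M(NaCl) = 22.99 + 35.45 = 58.44 g/mol.
M(Na2SO4) = 2(22.99) + 32.06 + 4(16.00) = 142.04 g/mol.
n(NaCl) = 58.830 g / 58.44 g/mol = 1.0067 mol.
From the equation the NaCl:Na2SO4 mole ratio is 2:1, so n(Na2SO4) = 1.0067 × 1/2 = 0.50334 mol.
Mass of Na2SO4 = 0.50334 mol × 142.04 g/mol = 71.494 g.
This is the theoretical yield. Percent yield = 59.51 g / 71.494 g × 100% = 83.238%.

83.24 %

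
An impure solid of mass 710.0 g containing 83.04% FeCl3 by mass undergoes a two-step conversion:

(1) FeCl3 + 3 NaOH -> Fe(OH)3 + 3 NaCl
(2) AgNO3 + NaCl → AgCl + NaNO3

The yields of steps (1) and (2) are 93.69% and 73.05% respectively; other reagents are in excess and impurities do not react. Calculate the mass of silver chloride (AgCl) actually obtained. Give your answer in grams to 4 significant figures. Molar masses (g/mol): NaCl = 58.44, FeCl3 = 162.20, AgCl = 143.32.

Pure FeCl3 = 710.0 × 0.8304 = 589.58 g.
n(FeCl3) = 589.58 / 162.20 = 3.6349 mol.
Step 1 (FeCl3:NaCl = 1:3): theoretical n(NaCl) = 10.905 mol; at 93.69% yield, n(NaCl) = 10.217 mol.
Step 2 (NaCl:AgCl = 1:1): theoretical n(AgCl) = 10.217 mol, so theoretical mass = 10.217 × 143.32 = 1464.3 g.
At 73.05% yield, actual mass of AgCl = 1464.3 × 0.7305 = 1069.6 g.

1070 g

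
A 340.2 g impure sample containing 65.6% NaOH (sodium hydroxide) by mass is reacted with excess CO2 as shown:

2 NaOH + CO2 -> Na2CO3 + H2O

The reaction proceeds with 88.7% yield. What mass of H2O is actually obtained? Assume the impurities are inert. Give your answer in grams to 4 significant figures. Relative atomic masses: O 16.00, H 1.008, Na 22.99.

44.58 g

Pure NaOH available = 340.2 g × 0.656 = 223.17 g.
M(NaOH) = 22.99 + 16.00 + 1.008 = 39.998 g/mol.
M(H2O) = 2(1.008) + 16.00 = 18.016 g/mol.
n(NaOH) = 223.17 g / 39.998 g/mol = 5.5796 mol.
From the equation the NaOH:H2O mole ratio is 2:1, so n(H2O) = 5.5796 × 1/2 = 2.7898 mol.
Mass of H2O = 2.7898 mol × 18.016 g/mol = 50.261 g.
Actual mass collected = 50.261 g × 0.887 = 44.581 g.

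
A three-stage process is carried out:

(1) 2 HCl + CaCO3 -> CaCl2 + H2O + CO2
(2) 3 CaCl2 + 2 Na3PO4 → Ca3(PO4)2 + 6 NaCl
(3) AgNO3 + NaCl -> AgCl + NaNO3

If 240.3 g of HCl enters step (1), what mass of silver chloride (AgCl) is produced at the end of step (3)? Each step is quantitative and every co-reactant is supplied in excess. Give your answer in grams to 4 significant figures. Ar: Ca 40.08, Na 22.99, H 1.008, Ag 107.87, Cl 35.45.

944.6 g

M(HCl) = 1.008 + 35.45 = 36.458 g/mol.
M(AgCl) = 107.87 + 35.45 = 143.32 g/mol.
n(HCl) = 240.3 / 36.458 = 6.5911 mol.
Reaction (1): HCl→CaCl2 ratio 2:1 ⇒ n(CaCl2) = 3.2956 mol.
Reaction (2): CaCl2→NaCl ratio 3:6 ⇒ n(NaCl) = 6.5911 mol.
Reaction (3): NaCl→AgCl ratio 1:1 ⇒ n(AgCl) = 6.5911 mol.
Mass of AgCl = 6.5911 × 143.32 = 944.64 g.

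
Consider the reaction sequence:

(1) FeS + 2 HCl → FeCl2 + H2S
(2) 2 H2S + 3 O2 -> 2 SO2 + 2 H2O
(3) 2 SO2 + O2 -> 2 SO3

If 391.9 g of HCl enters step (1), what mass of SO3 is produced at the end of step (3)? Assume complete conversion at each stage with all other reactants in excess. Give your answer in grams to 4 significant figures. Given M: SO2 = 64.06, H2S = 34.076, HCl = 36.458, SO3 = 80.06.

430.3 g

n(HCl) = 391.9 / 36.458 = 10.749 mol.
Reaction (1): HCl→H2S ratio 2:1 ⇒ n(H2S) = 5.3747 mol.
Reaction (2): H2S→SO2 ratio 2:2 ⇒ n(SO2) = 5.3747 mol.
Reaction (3): SO2→SO3 ratio 2:2 ⇒ n(SO3) = 5.3747 mol.
Mass of SO3 = 5.3747 × 80.06 = 430.30 g.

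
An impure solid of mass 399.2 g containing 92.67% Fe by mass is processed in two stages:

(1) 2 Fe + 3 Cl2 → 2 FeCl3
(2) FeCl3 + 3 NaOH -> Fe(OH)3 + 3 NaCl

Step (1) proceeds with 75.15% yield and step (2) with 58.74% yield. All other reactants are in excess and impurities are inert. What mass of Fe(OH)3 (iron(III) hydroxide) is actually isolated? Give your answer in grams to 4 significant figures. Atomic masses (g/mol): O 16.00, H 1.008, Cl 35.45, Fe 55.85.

Pure Fe = 399.2 × 0.9267 = 369.94 g.
M(Fe) = 55.85 g/mol.
M(Fe(OH)3) = 55.85 + 3(16.00) + 3(1.008) = 106.874 g/mol.
n(Fe) = 369.94 / 55.85 = 6.6238 mol.
Step 1 (Fe:FeCl3 = 2:2): theoretical n(FeCl3) = 6.6238 mol; at 75.15% yield, n(FeCl3) = 4.9778 mol.
Step 2 (FeCl3:Fe(OH)3 = 1:1): theoretical n(Fe(OH)3) = 4.9778 mol, so theoretical mass = 4.9778 × 106.874 = 532.00 g.
At 58.74% yield, actual mass of Fe(OH)3 = 532.00 × 0.5874 = 312.49 g.

312.5 g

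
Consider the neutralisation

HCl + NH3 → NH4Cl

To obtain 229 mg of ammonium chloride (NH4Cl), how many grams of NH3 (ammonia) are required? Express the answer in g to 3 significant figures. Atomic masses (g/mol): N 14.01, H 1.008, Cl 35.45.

0.0729 g

M(NH4Cl) = 14.01 + 4(1.008) + 35.45 = 53.492 g/mol.
M(NH3) = 14.01 + 3(1.008) = 17.034 g/mol.
Convert: 229 mg = 0.2290 g.
n(NH4Cl) = 0.2290 g / 53.492 g/mol = 0.004281 mol.
From the equation the NH4Cl:NH3 mole ratio is 1:1, so n(NH3) = 0.004281 × 1/1 = 0.004281 mol.
Mass of NH3 = 0.004281 mol × 17.034 g/mol = 0.07292 g.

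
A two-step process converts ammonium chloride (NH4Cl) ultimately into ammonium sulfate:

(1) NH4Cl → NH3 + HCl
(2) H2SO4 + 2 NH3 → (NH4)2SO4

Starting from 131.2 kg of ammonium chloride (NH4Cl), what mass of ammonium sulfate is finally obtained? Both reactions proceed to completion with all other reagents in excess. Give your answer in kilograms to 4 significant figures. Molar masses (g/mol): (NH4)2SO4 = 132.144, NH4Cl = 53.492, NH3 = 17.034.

162.1 kg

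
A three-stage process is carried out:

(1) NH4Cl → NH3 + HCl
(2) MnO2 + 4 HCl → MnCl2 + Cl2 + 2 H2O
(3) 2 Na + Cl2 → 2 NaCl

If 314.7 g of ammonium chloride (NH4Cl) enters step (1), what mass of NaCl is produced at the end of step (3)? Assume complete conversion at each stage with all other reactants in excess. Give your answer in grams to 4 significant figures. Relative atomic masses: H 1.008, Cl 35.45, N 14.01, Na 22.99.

M(NH4Cl) = 14.01 + 4(1.008) + 35.45 = 53.492 g/mol.
M(NaCl) = 22.99 + 35.45 = 58.44 g/mol.
n(NH4Cl) = 314.7 / 53.492 = 5.8831 mol.
Reaction (1): NH4Cl→HCl ratio 1:1 ⇒ n(HCl) = 5.8831 mol.
Reaction (2): HCl→Cl2 ratio 4:1 ⇒ n(Cl2) = 1.4708 mol.
Reaction (3): Cl2→NaCl ratio 1:2 ⇒ n(NaCl) = 2.9416 mol.
Mass of NaCl = 2.9416 × 58.44 = 171.90 g.

171.9 g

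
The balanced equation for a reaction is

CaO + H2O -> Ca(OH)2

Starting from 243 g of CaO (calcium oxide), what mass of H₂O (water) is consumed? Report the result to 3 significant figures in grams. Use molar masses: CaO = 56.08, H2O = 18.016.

n(CaO) = 243.0 g / 56.08 g/mol = 4.333 mol.
From the equation the CaO:H2O mole ratio is 1:1, so n(H2O) = 4.333 × 1/1 = 4.333 mol.
Mass of H2O = 4.333 mol × 18.016 g/mol = 78.07 g.

78.1 g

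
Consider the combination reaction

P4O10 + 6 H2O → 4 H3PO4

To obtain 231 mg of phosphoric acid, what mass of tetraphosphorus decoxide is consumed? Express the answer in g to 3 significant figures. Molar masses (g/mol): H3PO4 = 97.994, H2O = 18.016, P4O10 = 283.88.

0.167 g

Convert: 231 mg = 0.2310 g.
n(H3PO4) = 0.2310 g / 97.994 g/mol = 0.002357 mol.
From the equation the H3PO4:P4O10 mole ratio is 4:1, so n(P4O10) = 0.002357 × 1/4 = 0.0005893 mol.
Mass of P4O10 = 0.0005893 mol × 283.88 g/mol = 0.1673 g.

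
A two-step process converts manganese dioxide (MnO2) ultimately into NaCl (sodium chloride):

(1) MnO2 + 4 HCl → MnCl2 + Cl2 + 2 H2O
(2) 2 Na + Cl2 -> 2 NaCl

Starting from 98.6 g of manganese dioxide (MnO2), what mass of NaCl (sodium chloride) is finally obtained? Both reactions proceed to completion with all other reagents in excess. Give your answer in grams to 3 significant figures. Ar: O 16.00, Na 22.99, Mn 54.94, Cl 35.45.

133 g

M(MnO2) = 54.94 + 2(16.00) = 86.94 g/mol.
M(NaCl) = 22.99 + 35.45 = 58.44 g/mol.
n(MnO2) = 98.60 / 86.94 = 1.134 mol.
Step 1 gives a 1:1 ratio of MnO2 to Cl2, so n(Cl2) = 1.134 mol.
In step 2 the Cl2:NaCl ratio is 1:2, so n(NaCl) = 2.268 mol.
Mass of NaCl = 2.268 × 58.44 = 132.6 g.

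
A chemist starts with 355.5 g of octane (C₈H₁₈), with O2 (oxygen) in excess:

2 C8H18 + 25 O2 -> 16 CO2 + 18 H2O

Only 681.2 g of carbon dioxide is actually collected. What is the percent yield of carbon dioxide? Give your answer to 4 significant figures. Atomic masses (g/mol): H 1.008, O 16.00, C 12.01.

62.17 %

M(C8H18) = 8(12.01) + 18(1.008) = 114.224 g/mol.
M(CO2) = 12.01 + 2(16.00) = 44.01 g/mol.
n(C8H18) = 355.50 g / 114.224 g/mol = 3.1123 mol.
From the equation the C8H18:CO2 mole ratio is 2:16, so n(CO2) = 3.1123 × 16/2 = 24.898 mol.
Mass of CO2 = 24.898 mol × 44.01 g/mol = 1095.8 g.
This is the theoretical yield. Percent yield = 681.2 g / 1095.8 g × 100% = 62.166%.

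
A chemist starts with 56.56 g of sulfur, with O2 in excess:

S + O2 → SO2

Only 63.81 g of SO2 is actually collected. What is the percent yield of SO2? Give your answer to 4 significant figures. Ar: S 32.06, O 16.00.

56.46 %

M(S) = 32.06 g/mol.
M(SO2) = 32.06 + 2(16.00) = 64.06 g/mol.
n(S) = 56.560 g / 32.06 g/mol = 1.7642 mol.
From the equation the S:SO2 mole ratio is 1:1, so n(SO2) = 1.7642 × 1/1 = 1.7642 mol.
Mass of SO2 = 1.7642 mol × 64.06 g/mol = 113.01 g.
This is the theoretical yield. Percent yield = 63.81 g / 113.01 g × 100% = 56.462%.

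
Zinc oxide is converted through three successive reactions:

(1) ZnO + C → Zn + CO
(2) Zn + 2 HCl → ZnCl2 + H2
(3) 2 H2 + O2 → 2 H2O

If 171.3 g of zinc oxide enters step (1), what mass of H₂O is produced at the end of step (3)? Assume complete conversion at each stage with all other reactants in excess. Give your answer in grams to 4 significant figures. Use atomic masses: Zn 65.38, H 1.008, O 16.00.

37.92 g

M(ZnO) = 65.38 + 16.00 = 81.38 g/mol.
M(H2O) = 2(1.008) + 16.00 = 18.016 g/mol.
n(ZnO) = 171.3 / 81.38 = 2.1049 mol.
Reaction (1): ZnO→Zn ratio 1:1 ⇒ n(Zn) = 2.1049 mol.
Reaction (2): Zn→H2 ratio 1:1 ⇒ n(H2) = 2.1049 mol.
Reaction (3): H2→H2O ratio 2:2 ⇒ n(H2O) = 2.1049 mol.
Mass of H2O = 2.1049 × 18.016 = 37.923 g.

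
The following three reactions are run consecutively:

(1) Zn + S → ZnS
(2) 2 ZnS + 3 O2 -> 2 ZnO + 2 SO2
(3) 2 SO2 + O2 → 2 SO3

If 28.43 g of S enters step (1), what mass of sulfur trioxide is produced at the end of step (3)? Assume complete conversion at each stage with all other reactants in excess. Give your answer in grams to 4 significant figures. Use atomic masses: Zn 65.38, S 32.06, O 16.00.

71.00 g

M(S) = 32.06 g/mol.
M(SO3) = 32.06 + 3(16.00) = 80.06 g/mol.
n(S) = 28.43 / 32.06 = 0.88677 mol.
Reaction (1): S→ZnS ratio 1:1 ⇒ n(ZnS) = 0.88677 mol.
Reaction (2): ZnS→SO2 ratio 2:2 ⇒ n(SO2) = 0.88677 mol.
Reaction (3): SO2→SO3 ratio 2:2 ⇒ n(SO3) = 0.88677 mol.
Mass of SO3 = 0.88677 × 80.06 = 70.995 g.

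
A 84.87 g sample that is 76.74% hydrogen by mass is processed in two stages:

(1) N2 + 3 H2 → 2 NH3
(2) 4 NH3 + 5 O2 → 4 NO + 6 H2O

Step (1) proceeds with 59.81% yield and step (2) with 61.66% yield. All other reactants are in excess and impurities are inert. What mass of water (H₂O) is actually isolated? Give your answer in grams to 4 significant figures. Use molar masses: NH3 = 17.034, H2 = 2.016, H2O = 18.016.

214.6 g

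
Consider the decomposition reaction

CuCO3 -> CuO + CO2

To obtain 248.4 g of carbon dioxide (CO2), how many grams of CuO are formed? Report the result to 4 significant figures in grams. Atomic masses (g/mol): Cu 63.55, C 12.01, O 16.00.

M(CO2) = 12.01 + 2(16.00) = 44.01 g/mol.
M(CuO) = 63.55 + 16.00 = 79.55 g/mol.
n(CO2) = 248.40 g / 44.01 g/mol = 5.6442 mol.
From the equation the CO2:CuO mole ratio is 1:1, so n(CuO) = 5.6442 × 1/1 = 5.6442 mol.
Mass of CuO = 5.6442 mol × 79.55 g/mol = 448.99 g.

449.0 g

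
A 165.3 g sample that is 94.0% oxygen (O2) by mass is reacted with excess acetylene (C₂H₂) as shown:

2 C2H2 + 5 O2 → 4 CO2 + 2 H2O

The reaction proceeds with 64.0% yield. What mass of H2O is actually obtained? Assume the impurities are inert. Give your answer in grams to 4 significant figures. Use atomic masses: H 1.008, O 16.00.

Pure O2 available = 165.3 g × 0.940 = 155.38 g.
M(O2) = 2(16.00) = 32.00 g/mol.
M(H2O) = 2(1.008) + 16.00 = 18.016 g/mol.
n(O2) = 155.38 g / 32.00 g/mol = 4.8557 mol.
From the equation the O2:H2O mole ratio is 5:2, so n(H2O) = 4.8557 × 2/5 = 1.9423 mol.
Mass of H2O = 1.9423 mol × 18.016 g/mol = 34.992 g.
Actual mass collected = 34.992 g × 0.640 = 22.395 g.

22.39 g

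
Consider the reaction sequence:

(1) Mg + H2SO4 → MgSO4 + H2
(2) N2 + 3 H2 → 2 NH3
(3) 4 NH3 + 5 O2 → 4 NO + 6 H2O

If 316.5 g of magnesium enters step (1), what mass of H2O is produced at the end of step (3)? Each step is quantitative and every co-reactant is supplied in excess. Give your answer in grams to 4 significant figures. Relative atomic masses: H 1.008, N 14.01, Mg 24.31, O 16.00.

234.6 g

M(Mg) = 24.31 g/mol.
M(H2O) = 2(1.008) + 16.00 = 18.016 g/mol.
n(Mg) = 316.5 / 24.31 = 13.019 mol.
Reaction (1): Mg→H2 ratio 1:1 ⇒ n(H2) = 13.019 mol.
Reaction (2): H2→NH3 ratio 3:2 ⇒ n(NH3) = 8.6796 mol.
Reaction (3): NH3→H2O ratio 4:6 ⇒ n(H2O) = 13.019 mol.
Mass of H2O = 13.019 × 18.016 = 234.56 g.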